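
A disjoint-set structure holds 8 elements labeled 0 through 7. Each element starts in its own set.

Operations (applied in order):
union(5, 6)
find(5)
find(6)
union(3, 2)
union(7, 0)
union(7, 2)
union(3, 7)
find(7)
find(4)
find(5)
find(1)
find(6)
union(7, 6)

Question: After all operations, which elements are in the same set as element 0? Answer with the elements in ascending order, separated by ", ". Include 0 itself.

Answer: 0, 2, 3, 5, 6, 7

Derivation:
Step 1: union(5, 6) -> merged; set of 5 now {5, 6}
Step 2: find(5) -> no change; set of 5 is {5, 6}
Step 3: find(6) -> no change; set of 6 is {5, 6}
Step 4: union(3, 2) -> merged; set of 3 now {2, 3}
Step 5: union(7, 0) -> merged; set of 7 now {0, 7}
Step 6: union(7, 2) -> merged; set of 7 now {0, 2, 3, 7}
Step 7: union(3, 7) -> already same set; set of 3 now {0, 2, 3, 7}
Step 8: find(7) -> no change; set of 7 is {0, 2, 3, 7}
Step 9: find(4) -> no change; set of 4 is {4}
Step 10: find(5) -> no change; set of 5 is {5, 6}
Step 11: find(1) -> no change; set of 1 is {1}
Step 12: find(6) -> no change; set of 6 is {5, 6}
Step 13: union(7, 6) -> merged; set of 7 now {0, 2, 3, 5, 6, 7}
Component of 0: {0, 2, 3, 5, 6, 7}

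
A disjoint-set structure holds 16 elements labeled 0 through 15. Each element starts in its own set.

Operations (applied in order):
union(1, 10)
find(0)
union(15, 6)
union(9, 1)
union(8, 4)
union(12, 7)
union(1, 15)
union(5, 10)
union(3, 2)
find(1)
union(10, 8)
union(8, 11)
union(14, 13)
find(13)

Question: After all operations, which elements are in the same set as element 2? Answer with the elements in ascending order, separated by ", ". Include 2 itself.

Step 1: union(1, 10) -> merged; set of 1 now {1, 10}
Step 2: find(0) -> no change; set of 0 is {0}
Step 3: union(15, 6) -> merged; set of 15 now {6, 15}
Step 4: union(9, 1) -> merged; set of 9 now {1, 9, 10}
Step 5: union(8, 4) -> merged; set of 8 now {4, 8}
Step 6: union(12, 7) -> merged; set of 12 now {7, 12}
Step 7: union(1, 15) -> merged; set of 1 now {1, 6, 9, 10, 15}
Step 8: union(5, 10) -> merged; set of 5 now {1, 5, 6, 9, 10, 15}
Step 9: union(3, 2) -> merged; set of 3 now {2, 3}
Step 10: find(1) -> no change; set of 1 is {1, 5, 6, 9, 10, 15}
Step 11: union(10, 8) -> merged; set of 10 now {1, 4, 5, 6, 8, 9, 10, 15}
Step 12: union(8, 11) -> merged; set of 8 now {1, 4, 5, 6, 8, 9, 10, 11, 15}
Step 13: union(14, 13) -> merged; set of 14 now {13, 14}
Step 14: find(13) -> no change; set of 13 is {13, 14}
Component of 2: {2, 3}

Answer: 2, 3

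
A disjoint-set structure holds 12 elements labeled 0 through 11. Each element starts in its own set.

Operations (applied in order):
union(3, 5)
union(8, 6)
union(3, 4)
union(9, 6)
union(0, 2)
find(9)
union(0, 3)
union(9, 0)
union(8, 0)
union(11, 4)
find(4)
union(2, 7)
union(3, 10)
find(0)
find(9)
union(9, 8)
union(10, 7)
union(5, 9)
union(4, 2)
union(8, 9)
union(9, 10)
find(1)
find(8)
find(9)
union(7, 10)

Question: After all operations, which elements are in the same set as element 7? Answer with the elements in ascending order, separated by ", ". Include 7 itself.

Answer: 0, 2, 3, 4, 5, 6, 7, 8, 9, 10, 11

Derivation:
Step 1: union(3, 5) -> merged; set of 3 now {3, 5}
Step 2: union(8, 6) -> merged; set of 8 now {6, 8}
Step 3: union(3, 4) -> merged; set of 3 now {3, 4, 5}
Step 4: union(9, 6) -> merged; set of 9 now {6, 8, 9}
Step 5: union(0, 2) -> merged; set of 0 now {0, 2}
Step 6: find(9) -> no change; set of 9 is {6, 8, 9}
Step 7: union(0, 3) -> merged; set of 0 now {0, 2, 3, 4, 5}
Step 8: union(9, 0) -> merged; set of 9 now {0, 2, 3, 4, 5, 6, 8, 9}
Step 9: union(8, 0) -> already same set; set of 8 now {0, 2, 3, 4, 5, 6, 8, 9}
Step 10: union(11, 4) -> merged; set of 11 now {0, 2, 3, 4, 5, 6, 8, 9, 11}
Step 11: find(4) -> no change; set of 4 is {0, 2, 3, 4, 5, 6, 8, 9, 11}
Step 12: union(2, 7) -> merged; set of 2 now {0, 2, 3, 4, 5, 6, 7, 8, 9, 11}
Step 13: union(3, 10) -> merged; set of 3 now {0, 2, 3, 4, 5, 6, 7, 8, 9, 10, 11}
Step 14: find(0) -> no change; set of 0 is {0, 2, 3, 4, 5, 6, 7, 8, 9, 10, 11}
Step 15: find(9) -> no change; set of 9 is {0, 2, 3, 4, 5, 6, 7, 8, 9, 10, 11}
Step 16: union(9, 8) -> already same set; set of 9 now {0, 2, 3, 4, 5, 6, 7, 8, 9, 10, 11}
Step 17: union(10, 7) -> already same set; set of 10 now {0, 2, 3, 4, 5, 6, 7, 8, 9, 10, 11}
Step 18: union(5, 9) -> already same set; set of 5 now {0, 2, 3, 4, 5, 6, 7, 8, 9, 10, 11}
Step 19: union(4, 2) -> already same set; set of 4 now {0, 2, 3, 4, 5, 6, 7, 8, 9, 10, 11}
Step 20: union(8, 9) -> already same set; set of 8 now {0, 2, 3, 4, 5, 6, 7, 8, 9, 10, 11}
Step 21: union(9, 10) -> already same set; set of 9 now {0, 2, 3, 4, 5, 6, 7, 8, 9, 10, 11}
Step 22: find(1) -> no change; set of 1 is {1}
Step 23: find(8) -> no change; set of 8 is {0, 2, 3, 4, 5, 6, 7, 8, 9, 10, 11}
Step 24: find(9) -> no change; set of 9 is {0, 2, 3, 4, 5, 6, 7, 8, 9, 10, 11}
Step 25: union(7, 10) -> already same set; set of 7 now {0, 2, 3, 4, 5, 6, 7, 8, 9, 10, 11}
Component of 7: {0, 2, 3, 4, 5, 6, 7, 8, 9, 10, 11}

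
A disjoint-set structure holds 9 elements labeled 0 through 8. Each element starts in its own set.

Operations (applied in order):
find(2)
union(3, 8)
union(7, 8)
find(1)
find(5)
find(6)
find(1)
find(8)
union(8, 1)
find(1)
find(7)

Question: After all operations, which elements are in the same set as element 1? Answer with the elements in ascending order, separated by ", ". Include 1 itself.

Answer: 1, 3, 7, 8

Derivation:
Step 1: find(2) -> no change; set of 2 is {2}
Step 2: union(3, 8) -> merged; set of 3 now {3, 8}
Step 3: union(7, 8) -> merged; set of 7 now {3, 7, 8}
Step 4: find(1) -> no change; set of 1 is {1}
Step 5: find(5) -> no change; set of 5 is {5}
Step 6: find(6) -> no change; set of 6 is {6}
Step 7: find(1) -> no change; set of 1 is {1}
Step 8: find(8) -> no change; set of 8 is {3, 7, 8}
Step 9: union(8, 1) -> merged; set of 8 now {1, 3, 7, 8}
Step 10: find(1) -> no change; set of 1 is {1, 3, 7, 8}
Step 11: find(7) -> no change; set of 7 is {1, 3, 7, 8}
Component of 1: {1, 3, 7, 8}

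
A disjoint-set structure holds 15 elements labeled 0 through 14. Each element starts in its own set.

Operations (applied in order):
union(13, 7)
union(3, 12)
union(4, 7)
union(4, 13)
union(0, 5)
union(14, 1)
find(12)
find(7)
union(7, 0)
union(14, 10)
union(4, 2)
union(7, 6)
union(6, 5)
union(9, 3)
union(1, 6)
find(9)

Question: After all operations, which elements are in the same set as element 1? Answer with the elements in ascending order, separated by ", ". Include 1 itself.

Step 1: union(13, 7) -> merged; set of 13 now {7, 13}
Step 2: union(3, 12) -> merged; set of 3 now {3, 12}
Step 3: union(4, 7) -> merged; set of 4 now {4, 7, 13}
Step 4: union(4, 13) -> already same set; set of 4 now {4, 7, 13}
Step 5: union(0, 5) -> merged; set of 0 now {0, 5}
Step 6: union(14, 1) -> merged; set of 14 now {1, 14}
Step 7: find(12) -> no change; set of 12 is {3, 12}
Step 8: find(7) -> no change; set of 7 is {4, 7, 13}
Step 9: union(7, 0) -> merged; set of 7 now {0, 4, 5, 7, 13}
Step 10: union(14, 10) -> merged; set of 14 now {1, 10, 14}
Step 11: union(4, 2) -> merged; set of 4 now {0, 2, 4, 5, 7, 13}
Step 12: union(7, 6) -> merged; set of 7 now {0, 2, 4, 5, 6, 7, 13}
Step 13: union(6, 5) -> already same set; set of 6 now {0, 2, 4, 5, 6, 7, 13}
Step 14: union(9, 3) -> merged; set of 9 now {3, 9, 12}
Step 15: union(1, 6) -> merged; set of 1 now {0, 1, 2, 4, 5, 6, 7, 10, 13, 14}
Step 16: find(9) -> no change; set of 9 is {3, 9, 12}
Component of 1: {0, 1, 2, 4, 5, 6, 7, 10, 13, 14}

Answer: 0, 1, 2, 4, 5, 6, 7, 10, 13, 14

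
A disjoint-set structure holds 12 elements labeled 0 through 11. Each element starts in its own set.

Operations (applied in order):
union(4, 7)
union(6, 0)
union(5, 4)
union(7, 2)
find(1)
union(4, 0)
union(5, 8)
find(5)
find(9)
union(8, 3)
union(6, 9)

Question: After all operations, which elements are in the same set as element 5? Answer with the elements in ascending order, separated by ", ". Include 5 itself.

Step 1: union(4, 7) -> merged; set of 4 now {4, 7}
Step 2: union(6, 0) -> merged; set of 6 now {0, 6}
Step 3: union(5, 4) -> merged; set of 5 now {4, 5, 7}
Step 4: union(7, 2) -> merged; set of 7 now {2, 4, 5, 7}
Step 5: find(1) -> no change; set of 1 is {1}
Step 6: union(4, 0) -> merged; set of 4 now {0, 2, 4, 5, 6, 7}
Step 7: union(5, 8) -> merged; set of 5 now {0, 2, 4, 5, 6, 7, 8}
Step 8: find(5) -> no change; set of 5 is {0, 2, 4, 5, 6, 7, 8}
Step 9: find(9) -> no change; set of 9 is {9}
Step 10: union(8, 3) -> merged; set of 8 now {0, 2, 3, 4, 5, 6, 7, 8}
Step 11: union(6, 9) -> merged; set of 6 now {0, 2, 3, 4, 5, 6, 7, 8, 9}
Component of 5: {0, 2, 3, 4, 5, 6, 7, 8, 9}

Answer: 0, 2, 3, 4, 5, 6, 7, 8, 9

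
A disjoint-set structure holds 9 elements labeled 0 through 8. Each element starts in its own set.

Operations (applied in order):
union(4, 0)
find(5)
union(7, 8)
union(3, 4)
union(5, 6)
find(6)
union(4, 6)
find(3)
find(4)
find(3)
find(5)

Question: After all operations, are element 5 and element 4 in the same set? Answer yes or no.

Step 1: union(4, 0) -> merged; set of 4 now {0, 4}
Step 2: find(5) -> no change; set of 5 is {5}
Step 3: union(7, 8) -> merged; set of 7 now {7, 8}
Step 4: union(3, 4) -> merged; set of 3 now {0, 3, 4}
Step 5: union(5, 6) -> merged; set of 5 now {5, 6}
Step 6: find(6) -> no change; set of 6 is {5, 6}
Step 7: union(4, 6) -> merged; set of 4 now {0, 3, 4, 5, 6}
Step 8: find(3) -> no change; set of 3 is {0, 3, 4, 5, 6}
Step 9: find(4) -> no change; set of 4 is {0, 3, 4, 5, 6}
Step 10: find(3) -> no change; set of 3 is {0, 3, 4, 5, 6}
Step 11: find(5) -> no change; set of 5 is {0, 3, 4, 5, 6}
Set of 5: {0, 3, 4, 5, 6}; 4 is a member.

Answer: yes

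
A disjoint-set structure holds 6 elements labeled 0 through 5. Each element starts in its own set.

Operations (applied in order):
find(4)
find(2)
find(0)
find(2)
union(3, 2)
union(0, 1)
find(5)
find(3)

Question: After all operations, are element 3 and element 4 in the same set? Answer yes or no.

Answer: no

Derivation:
Step 1: find(4) -> no change; set of 4 is {4}
Step 2: find(2) -> no change; set of 2 is {2}
Step 3: find(0) -> no change; set of 0 is {0}
Step 4: find(2) -> no change; set of 2 is {2}
Step 5: union(3, 2) -> merged; set of 3 now {2, 3}
Step 6: union(0, 1) -> merged; set of 0 now {0, 1}
Step 7: find(5) -> no change; set of 5 is {5}
Step 8: find(3) -> no change; set of 3 is {2, 3}
Set of 3: {2, 3}; 4 is not a member.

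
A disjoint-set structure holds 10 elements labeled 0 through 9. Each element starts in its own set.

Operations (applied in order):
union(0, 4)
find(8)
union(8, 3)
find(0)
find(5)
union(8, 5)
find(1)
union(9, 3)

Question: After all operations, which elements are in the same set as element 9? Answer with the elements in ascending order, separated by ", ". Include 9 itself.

Step 1: union(0, 4) -> merged; set of 0 now {0, 4}
Step 2: find(8) -> no change; set of 8 is {8}
Step 3: union(8, 3) -> merged; set of 8 now {3, 8}
Step 4: find(0) -> no change; set of 0 is {0, 4}
Step 5: find(5) -> no change; set of 5 is {5}
Step 6: union(8, 5) -> merged; set of 8 now {3, 5, 8}
Step 7: find(1) -> no change; set of 1 is {1}
Step 8: union(9, 3) -> merged; set of 9 now {3, 5, 8, 9}
Component of 9: {3, 5, 8, 9}

Answer: 3, 5, 8, 9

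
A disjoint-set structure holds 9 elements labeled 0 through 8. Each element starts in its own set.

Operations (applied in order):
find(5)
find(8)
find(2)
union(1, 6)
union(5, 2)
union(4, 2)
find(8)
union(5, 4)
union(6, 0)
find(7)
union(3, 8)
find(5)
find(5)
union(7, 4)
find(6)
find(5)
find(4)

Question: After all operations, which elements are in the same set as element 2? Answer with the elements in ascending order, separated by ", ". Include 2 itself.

Step 1: find(5) -> no change; set of 5 is {5}
Step 2: find(8) -> no change; set of 8 is {8}
Step 3: find(2) -> no change; set of 2 is {2}
Step 4: union(1, 6) -> merged; set of 1 now {1, 6}
Step 5: union(5, 2) -> merged; set of 5 now {2, 5}
Step 6: union(4, 2) -> merged; set of 4 now {2, 4, 5}
Step 7: find(8) -> no change; set of 8 is {8}
Step 8: union(5, 4) -> already same set; set of 5 now {2, 4, 5}
Step 9: union(6, 0) -> merged; set of 6 now {0, 1, 6}
Step 10: find(7) -> no change; set of 7 is {7}
Step 11: union(3, 8) -> merged; set of 3 now {3, 8}
Step 12: find(5) -> no change; set of 5 is {2, 4, 5}
Step 13: find(5) -> no change; set of 5 is {2, 4, 5}
Step 14: union(7, 4) -> merged; set of 7 now {2, 4, 5, 7}
Step 15: find(6) -> no change; set of 6 is {0, 1, 6}
Step 16: find(5) -> no change; set of 5 is {2, 4, 5, 7}
Step 17: find(4) -> no change; set of 4 is {2, 4, 5, 7}
Component of 2: {2, 4, 5, 7}

Answer: 2, 4, 5, 7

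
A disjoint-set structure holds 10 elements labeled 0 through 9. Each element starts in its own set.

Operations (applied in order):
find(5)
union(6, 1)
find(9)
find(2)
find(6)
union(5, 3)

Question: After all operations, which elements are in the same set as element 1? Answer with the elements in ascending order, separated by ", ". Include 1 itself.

Answer: 1, 6

Derivation:
Step 1: find(5) -> no change; set of 5 is {5}
Step 2: union(6, 1) -> merged; set of 6 now {1, 6}
Step 3: find(9) -> no change; set of 9 is {9}
Step 4: find(2) -> no change; set of 2 is {2}
Step 5: find(6) -> no change; set of 6 is {1, 6}
Step 6: union(5, 3) -> merged; set of 5 now {3, 5}
Component of 1: {1, 6}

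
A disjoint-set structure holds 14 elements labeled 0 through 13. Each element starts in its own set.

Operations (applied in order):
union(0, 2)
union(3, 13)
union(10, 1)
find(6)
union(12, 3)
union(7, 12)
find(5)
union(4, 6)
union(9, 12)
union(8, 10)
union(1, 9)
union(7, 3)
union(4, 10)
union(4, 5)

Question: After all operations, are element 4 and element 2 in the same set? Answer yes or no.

Answer: no

Derivation:
Step 1: union(0, 2) -> merged; set of 0 now {0, 2}
Step 2: union(3, 13) -> merged; set of 3 now {3, 13}
Step 3: union(10, 1) -> merged; set of 10 now {1, 10}
Step 4: find(6) -> no change; set of 6 is {6}
Step 5: union(12, 3) -> merged; set of 12 now {3, 12, 13}
Step 6: union(7, 12) -> merged; set of 7 now {3, 7, 12, 13}
Step 7: find(5) -> no change; set of 5 is {5}
Step 8: union(4, 6) -> merged; set of 4 now {4, 6}
Step 9: union(9, 12) -> merged; set of 9 now {3, 7, 9, 12, 13}
Step 10: union(8, 10) -> merged; set of 8 now {1, 8, 10}
Step 11: union(1, 9) -> merged; set of 1 now {1, 3, 7, 8, 9, 10, 12, 13}
Step 12: union(7, 3) -> already same set; set of 7 now {1, 3, 7, 8, 9, 10, 12, 13}
Step 13: union(4, 10) -> merged; set of 4 now {1, 3, 4, 6, 7, 8, 9, 10, 12, 13}
Step 14: union(4, 5) -> merged; set of 4 now {1, 3, 4, 5, 6, 7, 8, 9, 10, 12, 13}
Set of 4: {1, 3, 4, 5, 6, 7, 8, 9, 10, 12, 13}; 2 is not a member.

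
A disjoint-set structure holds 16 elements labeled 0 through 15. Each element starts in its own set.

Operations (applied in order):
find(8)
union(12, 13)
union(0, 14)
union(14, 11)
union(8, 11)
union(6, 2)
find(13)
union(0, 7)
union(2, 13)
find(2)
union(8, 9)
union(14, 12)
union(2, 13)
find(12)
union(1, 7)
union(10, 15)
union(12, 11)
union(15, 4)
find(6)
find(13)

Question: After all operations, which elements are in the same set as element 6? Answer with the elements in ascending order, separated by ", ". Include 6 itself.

Step 1: find(8) -> no change; set of 8 is {8}
Step 2: union(12, 13) -> merged; set of 12 now {12, 13}
Step 3: union(0, 14) -> merged; set of 0 now {0, 14}
Step 4: union(14, 11) -> merged; set of 14 now {0, 11, 14}
Step 5: union(8, 11) -> merged; set of 8 now {0, 8, 11, 14}
Step 6: union(6, 2) -> merged; set of 6 now {2, 6}
Step 7: find(13) -> no change; set of 13 is {12, 13}
Step 8: union(0, 7) -> merged; set of 0 now {0, 7, 8, 11, 14}
Step 9: union(2, 13) -> merged; set of 2 now {2, 6, 12, 13}
Step 10: find(2) -> no change; set of 2 is {2, 6, 12, 13}
Step 11: union(8, 9) -> merged; set of 8 now {0, 7, 8, 9, 11, 14}
Step 12: union(14, 12) -> merged; set of 14 now {0, 2, 6, 7, 8, 9, 11, 12, 13, 14}
Step 13: union(2, 13) -> already same set; set of 2 now {0, 2, 6, 7, 8, 9, 11, 12, 13, 14}
Step 14: find(12) -> no change; set of 12 is {0, 2, 6, 7, 8, 9, 11, 12, 13, 14}
Step 15: union(1, 7) -> merged; set of 1 now {0, 1, 2, 6, 7, 8, 9, 11, 12, 13, 14}
Step 16: union(10, 15) -> merged; set of 10 now {10, 15}
Step 17: union(12, 11) -> already same set; set of 12 now {0, 1, 2, 6, 7, 8, 9, 11, 12, 13, 14}
Step 18: union(15, 4) -> merged; set of 15 now {4, 10, 15}
Step 19: find(6) -> no change; set of 6 is {0, 1, 2, 6, 7, 8, 9, 11, 12, 13, 14}
Step 20: find(13) -> no change; set of 13 is {0, 1, 2, 6, 7, 8, 9, 11, 12, 13, 14}
Component of 6: {0, 1, 2, 6, 7, 8, 9, 11, 12, 13, 14}

Answer: 0, 1, 2, 6, 7, 8, 9, 11, 12, 13, 14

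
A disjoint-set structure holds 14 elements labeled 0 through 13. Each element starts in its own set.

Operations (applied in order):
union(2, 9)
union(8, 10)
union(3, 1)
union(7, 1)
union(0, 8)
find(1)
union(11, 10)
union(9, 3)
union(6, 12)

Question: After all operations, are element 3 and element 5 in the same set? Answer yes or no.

Step 1: union(2, 9) -> merged; set of 2 now {2, 9}
Step 2: union(8, 10) -> merged; set of 8 now {8, 10}
Step 3: union(3, 1) -> merged; set of 3 now {1, 3}
Step 4: union(7, 1) -> merged; set of 7 now {1, 3, 7}
Step 5: union(0, 8) -> merged; set of 0 now {0, 8, 10}
Step 6: find(1) -> no change; set of 1 is {1, 3, 7}
Step 7: union(11, 10) -> merged; set of 11 now {0, 8, 10, 11}
Step 8: union(9, 3) -> merged; set of 9 now {1, 2, 3, 7, 9}
Step 9: union(6, 12) -> merged; set of 6 now {6, 12}
Set of 3: {1, 2, 3, 7, 9}; 5 is not a member.

Answer: no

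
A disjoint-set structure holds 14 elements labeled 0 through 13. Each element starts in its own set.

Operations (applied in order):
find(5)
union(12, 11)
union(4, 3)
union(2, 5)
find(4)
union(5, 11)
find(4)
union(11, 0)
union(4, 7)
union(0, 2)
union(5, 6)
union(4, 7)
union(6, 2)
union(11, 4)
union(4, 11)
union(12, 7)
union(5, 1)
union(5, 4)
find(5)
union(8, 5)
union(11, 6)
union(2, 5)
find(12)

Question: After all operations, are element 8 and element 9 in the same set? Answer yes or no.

Answer: no

Derivation:
Step 1: find(5) -> no change; set of 5 is {5}
Step 2: union(12, 11) -> merged; set of 12 now {11, 12}
Step 3: union(4, 3) -> merged; set of 4 now {3, 4}
Step 4: union(2, 5) -> merged; set of 2 now {2, 5}
Step 5: find(4) -> no change; set of 4 is {3, 4}
Step 6: union(5, 11) -> merged; set of 5 now {2, 5, 11, 12}
Step 7: find(4) -> no change; set of 4 is {3, 4}
Step 8: union(11, 0) -> merged; set of 11 now {0, 2, 5, 11, 12}
Step 9: union(4, 7) -> merged; set of 4 now {3, 4, 7}
Step 10: union(0, 2) -> already same set; set of 0 now {0, 2, 5, 11, 12}
Step 11: union(5, 6) -> merged; set of 5 now {0, 2, 5, 6, 11, 12}
Step 12: union(4, 7) -> already same set; set of 4 now {3, 4, 7}
Step 13: union(6, 2) -> already same set; set of 6 now {0, 2, 5, 6, 11, 12}
Step 14: union(11, 4) -> merged; set of 11 now {0, 2, 3, 4, 5, 6, 7, 11, 12}
Step 15: union(4, 11) -> already same set; set of 4 now {0, 2, 3, 4, 5, 6, 7, 11, 12}
Step 16: union(12, 7) -> already same set; set of 12 now {0, 2, 3, 4, 5, 6, 7, 11, 12}
Step 17: union(5, 1) -> merged; set of 5 now {0, 1, 2, 3, 4, 5, 6, 7, 11, 12}
Step 18: union(5, 4) -> already same set; set of 5 now {0, 1, 2, 3, 4, 5, 6, 7, 11, 12}
Step 19: find(5) -> no change; set of 5 is {0, 1, 2, 3, 4, 5, 6, 7, 11, 12}
Step 20: union(8, 5) -> merged; set of 8 now {0, 1, 2, 3, 4, 5, 6, 7, 8, 11, 12}
Step 21: union(11, 6) -> already same set; set of 11 now {0, 1, 2, 3, 4, 5, 6, 7, 8, 11, 12}
Step 22: union(2, 5) -> already same set; set of 2 now {0, 1, 2, 3, 4, 5, 6, 7, 8, 11, 12}
Step 23: find(12) -> no change; set of 12 is {0, 1, 2, 3, 4, 5, 6, 7, 8, 11, 12}
Set of 8: {0, 1, 2, 3, 4, 5, 6, 7, 8, 11, 12}; 9 is not a member.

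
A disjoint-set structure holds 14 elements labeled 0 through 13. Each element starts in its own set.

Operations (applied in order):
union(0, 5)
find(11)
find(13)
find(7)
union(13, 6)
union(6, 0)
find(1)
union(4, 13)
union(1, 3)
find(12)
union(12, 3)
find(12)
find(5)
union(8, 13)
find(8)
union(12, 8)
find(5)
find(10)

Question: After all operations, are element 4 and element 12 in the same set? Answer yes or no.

Answer: yes

Derivation:
Step 1: union(0, 5) -> merged; set of 0 now {0, 5}
Step 2: find(11) -> no change; set of 11 is {11}
Step 3: find(13) -> no change; set of 13 is {13}
Step 4: find(7) -> no change; set of 7 is {7}
Step 5: union(13, 6) -> merged; set of 13 now {6, 13}
Step 6: union(6, 0) -> merged; set of 6 now {0, 5, 6, 13}
Step 7: find(1) -> no change; set of 1 is {1}
Step 8: union(4, 13) -> merged; set of 4 now {0, 4, 5, 6, 13}
Step 9: union(1, 3) -> merged; set of 1 now {1, 3}
Step 10: find(12) -> no change; set of 12 is {12}
Step 11: union(12, 3) -> merged; set of 12 now {1, 3, 12}
Step 12: find(12) -> no change; set of 12 is {1, 3, 12}
Step 13: find(5) -> no change; set of 5 is {0, 4, 5, 6, 13}
Step 14: union(8, 13) -> merged; set of 8 now {0, 4, 5, 6, 8, 13}
Step 15: find(8) -> no change; set of 8 is {0, 4, 5, 6, 8, 13}
Step 16: union(12, 8) -> merged; set of 12 now {0, 1, 3, 4, 5, 6, 8, 12, 13}
Step 17: find(5) -> no change; set of 5 is {0, 1, 3, 4, 5, 6, 8, 12, 13}
Step 18: find(10) -> no change; set of 10 is {10}
Set of 4: {0, 1, 3, 4, 5, 6, 8, 12, 13}; 12 is a member.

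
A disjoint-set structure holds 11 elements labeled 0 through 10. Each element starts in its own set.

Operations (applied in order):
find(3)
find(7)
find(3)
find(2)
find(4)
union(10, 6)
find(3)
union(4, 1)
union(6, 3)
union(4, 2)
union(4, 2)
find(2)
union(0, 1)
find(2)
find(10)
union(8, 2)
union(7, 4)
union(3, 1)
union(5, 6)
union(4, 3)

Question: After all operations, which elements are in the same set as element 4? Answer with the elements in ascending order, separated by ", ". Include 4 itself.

Answer: 0, 1, 2, 3, 4, 5, 6, 7, 8, 10

Derivation:
Step 1: find(3) -> no change; set of 3 is {3}
Step 2: find(7) -> no change; set of 7 is {7}
Step 3: find(3) -> no change; set of 3 is {3}
Step 4: find(2) -> no change; set of 2 is {2}
Step 5: find(4) -> no change; set of 4 is {4}
Step 6: union(10, 6) -> merged; set of 10 now {6, 10}
Step 7: find(3) -> no change; set of 3 is {3}
Step 8: union(4, 1) -> merged; set of 4 now {1, 4}
Step 9: union(6, 3) -> merged; set of 6 now {3, 6, 10}
Step 10: union(4, 2) -> merged; set of 4 now {1, 2, 4}
Step 11: union(4, 2) -> already same set; set of 4 now {1, 2, 4}
Step 12: find(2) -> no change; set of 2 is {1, 2, 4}
Step 13: union(0, 1) -> merged; set of 0 now {0, 1, 2, 4}
Step 14: find(2) -> no change; set of 2 is {0, 1, 2, 4}
Step 15: find(10) -> no change; set of 10 is {3, 6, 10}
Step 16: union(8, 2) -> merged; set of 8 now {0, 1, 2, 4, 8}
Step 17: union(7, 4) -> merged; set of 7 now {0, 1, 2, 4, 7, 8}
Step 18: union(3, 1) -> merged; set of 3 now {0, 1, 2, 3, 4, 6, 7, 8, 10}
Step 19: union(5, 6) -> merged; set of 5 now {0, 1, 2, 3, 4, 5, 6, 7, 8, 10}
Step 20: union(4, 3) -> already same set; set of 4 now {0, 1, 2, 3, 4, 5, 6, 7, 8, 10}
Component of 4: {0, 1, 2, 3, 4, 5, 6, 7, 8, 10}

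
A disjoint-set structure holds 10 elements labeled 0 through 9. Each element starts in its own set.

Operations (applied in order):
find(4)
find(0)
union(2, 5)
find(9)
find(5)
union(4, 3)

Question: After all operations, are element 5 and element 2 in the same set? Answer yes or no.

Step 1: find(4) -> no change; set of 4 is {4}
Step 2: find(0) -> no change; set of 0 is {0}
Step 3: union(2, 5) -> merged; set of 2 now {2, 5}
Step 4: find(9) -> no change; set of 9 is {9}
Step 5: find(5) -> no change; set of 5 is {2, 5}
Step 6: union(4, 3) -> merged; set of 4 now {3, 4}
Set of 5: {2, 5}; 2 is a member.

Answer: yes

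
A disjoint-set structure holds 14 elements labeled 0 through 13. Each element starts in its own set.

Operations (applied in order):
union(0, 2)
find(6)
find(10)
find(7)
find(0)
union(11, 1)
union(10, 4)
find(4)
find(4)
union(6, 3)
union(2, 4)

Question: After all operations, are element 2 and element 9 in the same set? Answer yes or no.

Answer: no

Derivation:
Step 1: union(0, 2) -> merged; set of 0 now {0, 2}
Step 2: find(6) -> no change; set of 6 is {6}
Step 3: find(10) -> no change; set of 10 is {10}
Step 4: find(7) -> no change; set of 7 is {7}
Step 5: find(0) -> no change; set of 0 is {0, 2}
Step 6: union(11, 1) -> merged; set of 11 now {1, 11}
Step 7: union(10, 4) -> merged; set of 10 now {4, 10}
Step 8: find(4) -> no change; set of 4 is {4, 10}
Step 9: find(4) -> no change; set of 4 is {4, 10}
Step 10: union(6, 3) -> merged; set of 6 now {3, 6}
Step 11: union(2, 4) -> merged; set of 2 now {0, 2, 4, 10}
Set of 2: {0, 2, 4, 10}; 9 is not a member.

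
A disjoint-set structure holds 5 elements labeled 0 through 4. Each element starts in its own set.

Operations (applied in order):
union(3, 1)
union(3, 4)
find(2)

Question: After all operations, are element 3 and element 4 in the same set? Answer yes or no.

Answer: yes

Derivation:
Step 1: union(3, 1) -> merged; set of 3 now {1, 3}
Step 2: union(3, 4) -> merged; set of 3 now {1, 3, 4}
Step 3: find(2) -> no change; set of 2 is {2}
Set of 3: {1, 3, 4}; 4 is a member.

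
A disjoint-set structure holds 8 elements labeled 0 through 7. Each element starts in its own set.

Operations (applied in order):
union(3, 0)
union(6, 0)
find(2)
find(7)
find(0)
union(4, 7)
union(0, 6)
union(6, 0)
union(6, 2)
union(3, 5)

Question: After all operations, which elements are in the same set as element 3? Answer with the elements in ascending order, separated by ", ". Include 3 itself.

Step 1: union(3, 0) -> merged; set of 3 now {0, 3}
Step 2: union(6, 0) -> merged; set of 6 now {0, 3, 6}
Step 3: find(2) -> no change; set of 2 is {2}
Step 4: find(7) -> no change; set of 7 is {7}
Step 5: find(0) -> no change; set of 0 is {0, 3, 6}
Step 6: union(4, 7) -> merged; set of 4 now {4, 7}
Step 7: union(0, 6) -> already same set; set of 0 now {0, 3, 6}
Step 8: union(6, 0) -> already same set; set of 6 now {0, 3, 6}
Step 9: union(6, 2) -> merged; set of 6 now {0, 2, 3, 6}
Step 10: union(3, 5) -> merged; set of 3 now {0, 2, 3, 5, 6}
Component of 3: {0, 2, 3, 5, 6}

Answer: 0, 2, 3, 5, 6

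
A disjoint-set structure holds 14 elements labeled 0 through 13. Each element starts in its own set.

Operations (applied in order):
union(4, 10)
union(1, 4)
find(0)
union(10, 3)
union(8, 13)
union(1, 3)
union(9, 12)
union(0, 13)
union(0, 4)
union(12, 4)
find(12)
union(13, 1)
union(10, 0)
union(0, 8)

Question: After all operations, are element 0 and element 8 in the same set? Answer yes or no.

Step 1: union(4, 10) -> merged; set of 4 now {4, 10}
Step 2: union(1, 4) -> merged; set of 1 now {1, 4, 10}
Step 3: find(0) -> no change; set of 0 is {0}
Step 4: union(10, 3) -> merged; set of 10 now {1, 3, 4, 10}
Step 5: union(8, 13) -> merged; set of 8 now {8, 13}
Step 6: union(1, 3) -> already same set; set of 1 now {1, 3, 4, 10}
Step 7: union(9, 12) -> merged; set of 9 now {9, 12}
Step 8: union(0, 13) -> merged; set of 0 now {0, 8, 13}
Step 9: union(0, 4) -> merged; set of 0 now {0, 1, 3, 4, 8, 10, 13}
Step 10: union(12, 4) -> merged; set of 12 now {0, 1, 3, 4, 8, 9, 10, 12, 13}
Step 11: find(12) -> no change; set of 12 is {0, 1, 3, 4, 8, 9, 10, 12, 13}
Step 12: union(13, 1) -> already same set; set of 13 now {0, 1, 3, 4, 8, 9, 10, 12, 13}
Step 13: union(10, 0) -> already same set; set of 10 now {0, 1, 3, 4, 8, 9, 10, 12, 13}
Step 14: union(0, 8) -> already same set; set of 0 now {0, 1, 3, 4, 8, 9, 10, 12, 13}
Set of 0: {0, 1, 3, 4, 8, 9, 10, 12, 13}; 8 is a member.

Answer: yes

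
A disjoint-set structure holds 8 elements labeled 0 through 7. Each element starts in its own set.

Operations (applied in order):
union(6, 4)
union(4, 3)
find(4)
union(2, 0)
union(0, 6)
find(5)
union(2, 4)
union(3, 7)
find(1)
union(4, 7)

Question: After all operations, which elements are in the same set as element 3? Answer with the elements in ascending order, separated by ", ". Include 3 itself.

Answer: 0, 2, 3, 4, 6, 7

Derivation:
Step 1: union(6, 4) -> merged; set of 6 now {4, 6}
Step 2: union(4, 3) -> merged; set of 4 now {3, 4, 6}
Step 3: find(4) -> no change; set of 4 is {3, 4, 6}
Step 4: union(2, 0) -> merged; set of 2 now {0, 2}
Step 5: union(0, 6) -> merged; set of 0 now {0, 2, 3, 4, 6}
Step 6: find(5) -> no change; set of 5 is {5}
Step 7: union(2, 4) -> already same set; set of 2 now {0, 2, 3, 4, 6}
Step 8: union(3, 7) -> merged; set of 3 now {0, 2, 3, 4, 6, 7}
Step 9: find(1) -> no change; set of 1 is {1}
Step 10: union(4, 7) -> already same set; set of 4 now {0, 2, 3, 4, 6, 7}
Component of 3: {0, 2, 3, 4, 6, 7}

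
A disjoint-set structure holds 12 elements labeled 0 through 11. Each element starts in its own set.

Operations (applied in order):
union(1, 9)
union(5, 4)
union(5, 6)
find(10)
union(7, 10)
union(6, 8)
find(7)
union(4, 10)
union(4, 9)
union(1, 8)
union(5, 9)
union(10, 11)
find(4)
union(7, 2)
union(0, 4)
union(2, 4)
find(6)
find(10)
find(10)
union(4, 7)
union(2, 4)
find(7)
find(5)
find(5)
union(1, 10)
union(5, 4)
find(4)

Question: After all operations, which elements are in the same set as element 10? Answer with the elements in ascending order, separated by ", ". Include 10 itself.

Answer: 0, 1, 2, 4, 5, 6, 7, 8, 9, 10, 11

Derivation:
Step 1: union(1, 9) -> merged; set of 1 now {1, 9}
Step 2: union(5, 4) -> merged; set of 5 now {4, 5}
Step 3: union(5, 6) -> merged; set of 5 now {4, 5, 6}
Step 4: find(10) -> no change; set of 10 is {10}
Step 5: union(7, 10) -> merged; set of 7 now {7, 10}
Step 6: union(6, 8) -> merged; set of 6 now {4, 5, 6, 8}
Step 7: find(7) -> no change; set of 7 is {7, 10}
Step 8: union(4, 10) -> merged; set of 4 now {4, 5, 6, 7, 8, 10}
Step 9: union(4, 9) -> merged; set of 4 now {1, 4, 5, 6, 7, 8, 9, 10}
Step 10: union(1, 8) -> already same set; set of 1 now {1, 4, 5, 6, 7, 8, 9, 10}
Step 11: union(5, 9) -> already same set; set of 5 now {1, 4, 5, 6, 7, 8, 9, 10}
Step 12: union(10, 11) -> merged; set of 10 now {1, 4, 5, 6, 7, 8, 9, 10, 11}
Step 13: find(4) -> no change; set of 4 is {1, 4, 5, 6, 7, 8, 9, 10, 11}
Step 14: union(7, 2) -> merged; set of 7 now {1, 2, 4, 5, 6, 7, 8, 9, 10, 11}
Step 15: union(0, 4) -> merged; set of 0 now {0, 1, 2, 4, 5, 6, 7, 8, 9, 10, 11}
Step 16: union(2, 4) -> already same set; set of 2 now {0, 1, 2, 4, 5, 6, 7, 8, 9, 10, 11}
Step 17: find(6) -> no change; set of 6 is {0, 1, 2, 4, 5, 6, 7, 8, 9, 10, 11}
Step 18: find(10) -> no change; set of 10 is {0, 1, 2, 4, 5, 6, 7, 8, 9, 10, 11}
Step 19: find(10) -> no change; set of 10 is {0, 1, 2, 4, 5, 6, 7, 8, 9, 10, 11}
Step 20: union(4, 7) -> already same set; set of 4 now {0, 1, 2, 4, 5, 6, 7, 8, 9, 10, 11}
Step 21: union(2, 4) -> already same set; set of 2 now {0, 1, 2, 4, 5, 6, 7, 8, 9, 10, 11}
Step 22: find(7) -> no change; set of 7 is {0, 1, 2, 4, 5, 6, 7, 8, 9, 10, 11}
Step 23: find(5) -> no change; set of 5 is {0, 1, 2, 4, 5, 6, 7, 8, 9, 10, 11}
Step 24: find(5) -> no change; set of 5 is {0, 1, 2, 4, 5, 6, 7, 8, 9, 10, 11}
Step 25: union(1, 10) -> already same set; set of 1 now {0, 1, 2, 4, 5, 6, 7, 8, 9, 10, 11}
Step 26: union(5, 4) -> already same set; set of 5 now {0, 1, 2, 4, 5, 6, 7, 8, 9, 10, 11}
Step 27: find(4) -> no change; set of 4 is {0, 1, 2, 4, 5, 6, 7, 8, 9, 10, 11}
Component of 10: {0, 1, 2, 4, 5, 6, 7, 8, 9, 10, 11}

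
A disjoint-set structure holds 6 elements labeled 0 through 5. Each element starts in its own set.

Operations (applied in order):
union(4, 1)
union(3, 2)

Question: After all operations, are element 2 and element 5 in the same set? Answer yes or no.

Step 1: union(4, 1) -> merged; set of 4 now {1, 4}
Step 2: union(3, 2) -> merged; set of 3 now {2, 3}
Set of 2: {2, 3}; 5 is not a member.

Answer: no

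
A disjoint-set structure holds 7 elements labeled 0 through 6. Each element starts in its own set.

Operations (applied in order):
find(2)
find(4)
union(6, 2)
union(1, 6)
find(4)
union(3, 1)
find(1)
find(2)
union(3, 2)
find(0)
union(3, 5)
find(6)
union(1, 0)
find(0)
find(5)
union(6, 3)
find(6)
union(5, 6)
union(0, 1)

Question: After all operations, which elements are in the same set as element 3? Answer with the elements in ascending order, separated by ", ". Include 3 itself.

Answer: 0, 1, 2, 3, 5, 6

Derivation:
Step 1: find(2) -> no change; set of 2 is {2}
Step 2: find(4) -> no change; set of 4 is {4}
Step 3: union(6, 2) -> merged; set of 6 now {2, 6}
Step 4: union(1, 6) -> merged; set of 1 now {1, 2, 6}
Step 5: find(4) -> no change; set of 4 is {4}
Step 6: union(3, 1) -> merged; set of 3 now {1, 2, 3, 6}
Step 7: find(1) -> no change; set of 1 is {1, 2, 3, 6}
Step 8: find(2) -> no change; set of 2 is {1, 2, 3, 6}
Step 9: union(3, 2) -> already same set; set of 3 now {1, 2, 3, 6}
Step 10: find(0) -> no change; set of 0 is {0}
Step 11: union(3, 5) -> merged; set of 3 now {1, 2, 3, 5, 6}
Step 12: find(6) -> no change; set of 6 is {1, 2, 3, 5, 6}
Step 13: union(1, 0) -> merged; set of 1 now {0, 1, 2, 3, 5, 6}
Step 14: find(0) -> no change; set of 0 is {0, 1, 2, 3, 5, 6}
Step 15: find(5) -> no change; set of 5 is {0, 1, 2, 3, 5, 6}
Step 16: union(6, 3) -> already same set; set of 6 now {0, 1, 2, 3, 5, 6}
Step 17: find(6) -> no change; set of 6 is {0, 1, 2, 3, 5, 6}
Step 18: union(5, 6) -> already same set; set of 5 now {0, 1, 2, 3, 5, 6}
Step 19: union(0, 1) -> already same set; set of 0 now {0, 1, 2, 3, 5, 6}
Component of 3: {0, 1, 2, 3, 5, 6}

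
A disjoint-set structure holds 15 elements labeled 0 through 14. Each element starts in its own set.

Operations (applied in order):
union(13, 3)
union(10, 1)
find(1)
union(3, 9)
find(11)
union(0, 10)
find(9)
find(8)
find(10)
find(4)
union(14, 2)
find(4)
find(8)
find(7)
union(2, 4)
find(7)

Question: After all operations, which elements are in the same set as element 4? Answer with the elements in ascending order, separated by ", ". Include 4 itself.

Answer: 2, 4, 14

Derivation:
Step 1: union(13, 3) -> merged; set of 13 now {3, 13}
Step 2: union(10, 1) -> merged; set of 10 now {1, 10}
Step 3: find(1) -> no change; set of 1 is {1, 10}
Step 4: union(3, 9) -> merged; set of 3 now {3, 9, 13}
Step 5: find(11) -> no change; set of 11 is {11}
Step 6: union(0, 10) -> merged; set of 0 now {0, 1, 10}
Step 7: find(9) -> no change; set of 9 is {3, 9, 13}
Step 8: find(8) -> no change; set of 8 is {8}
Step 9: find(10) -> no change; set of 10 is {0, 1, 10}
Step 10: find(4) -> no change; set of 4 is {4}
Step 11: union(14, 2) -> merged; set of 14 now {2, 14}
Step 12: find(4) -> no change; set of 4 is {4}
Step 13: find(8) -> no change; set of 8 is {8}
Step 14: find(7) -> no change; set of 7 is {7}
Step 15: union(2, 4) -> merged; set of 2 now {2, 4, 14}
Step 16: find(7) -> no change; set of 7 is {7}
Component of 4: {2, 4, 14}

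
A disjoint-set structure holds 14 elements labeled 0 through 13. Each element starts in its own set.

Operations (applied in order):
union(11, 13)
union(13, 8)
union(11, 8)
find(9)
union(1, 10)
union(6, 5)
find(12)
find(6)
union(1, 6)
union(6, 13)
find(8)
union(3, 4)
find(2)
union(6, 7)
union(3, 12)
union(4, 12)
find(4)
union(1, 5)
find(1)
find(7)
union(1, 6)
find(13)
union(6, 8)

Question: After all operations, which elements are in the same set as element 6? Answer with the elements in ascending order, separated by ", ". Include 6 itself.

Answer: 1, 5, 6, 7, 8, 10, 11, 13

Derivation:
Step 1: union(11, 13) -> merged; set of 11 now {11, 13}
Step 2: union(13, 8) -> merged; set of 13 now {8, 11, 13}
Step 3: union(11, 8) -> already same set; set of 11 now {8, 11, 13}
Step 4: find(9) -> no change; set of 9 is {9}
Step 5: union(1, 10) -> merged; set of 1 now {1, 10}
Step 6: union(6, 5) -> merged; set of 6 now {5, 6}
Step 7: find(12) -> no change; set of 12 is {12}
Step 8: find(6) -> no change; set of 6 is {5, 6}
Step 9: union(1, 6) -> merged; set of 1 now {1, 5, 6, 10}
Step 10: union(6, 13) -> merged; set of 6 now {1, 5, 6, 8, 10, 11, 13}
Step 11: find(8) -> no change; set of 8 is {1, 5, 6, 8, 10, 11, 13}
Step 12: union(3, 4) -> merged; set of 3 now {3, 4}
Step 13: find(2) -> no change; set of 2 is {2}
Step 14: union(6, 7) -> merged; set of 6 now {1, 5, 6, 7, 8, 10, 11, 13}
Step 15: union(3, 12) -> merged; set of 3 now {3, 4, 12}
Step 16: union(4, 12) -> already same set; set of 4 now {3, 4, 12}
Step 17: find(4) -> no change; set of 4 is {3, 4, 12}
Step 18: union(1, 5) -> already same set; set of 1 now {1, 5, 6, 7, 8, 10, 11, 13}
Step 19: find(1) -> no change; set of 1 is {1, 5, 6, 7, 8, 10, 11, 13}
Step 20: find(7) -> no change; set of 7 is {1, 5, 6, 7, 8, 10, 11, 13}
Step 21: union(1, 6) -> already same set; set of 1 now {1, 5, 6, 7, 8, 10, 11, 13}
Step 22: find(13) -> no change; set of 13 is {1, 5, 6, 7, 8, 10, 11, 13}
Step 23: union(6, 8) -> already same set; set of 6 now {1, 5, 6, 7, 8, 10, 11, 13}
Component of 6: {1, 5, 6, 7, 8, 10, 11, 13}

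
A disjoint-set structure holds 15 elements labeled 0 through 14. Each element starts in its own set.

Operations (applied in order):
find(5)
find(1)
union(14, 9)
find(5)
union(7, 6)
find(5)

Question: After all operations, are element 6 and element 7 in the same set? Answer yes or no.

Step 1: find(5) -> no change; set of 5 is {5}
Step 2: find(1) -> no change; set of 1 is {1}
Step 3: union(14, 9) -> merged; set of 14 now {9, 14}
Step 4: find(5) -> no change; set of 5 is {5}
Step 5: union(7, 6) -> merged; set of 7 now {6, 7}
Step 6: find(5) -> no change; set of 5 is {5}
Set of 6: {6, 7}; 7 is a member.

Answer: yes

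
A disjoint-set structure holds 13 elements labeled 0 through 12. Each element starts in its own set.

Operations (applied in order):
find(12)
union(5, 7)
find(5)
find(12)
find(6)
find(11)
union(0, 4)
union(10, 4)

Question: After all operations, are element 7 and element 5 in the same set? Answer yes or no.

Answer: yes

Derivation:
Step 1: find(12) -> no change; set of 12 is {12}
Step 2: union(5, 7) -> merged; set of 5 now {5, 7}
Step 3: find(5) -> no change; set of 5 is {5, 7}
Step 4: find(12) -> no change; set of 12 is {12}
Step 5: find(6) -> no change; set of 6 is {6}
Step 6: find(11) -> no change; set of 11 is {11}
Step 7: union(0, 4) -> merged; set of 0 now {0, 4}
Step 8: union(10, 4) -> merged; set of 10 now {0, 4, 10}
Set of 7: {5, 7}; 5 is a member.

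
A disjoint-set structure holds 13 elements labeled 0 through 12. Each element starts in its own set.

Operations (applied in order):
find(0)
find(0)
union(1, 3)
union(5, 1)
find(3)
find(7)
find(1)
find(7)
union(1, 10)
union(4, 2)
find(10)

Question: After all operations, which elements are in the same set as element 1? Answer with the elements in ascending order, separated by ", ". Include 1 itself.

Step 1: find(0) -> no change; set of 0 is {0}
Step 2: find(0) -> no change; set of 0 is {0}
Step 3: union(1, 3) -> merged; set of 1 now {1, 3}
Step 4: union(5, 1) -> merged; set of 5 now {1, 3, 5}
Step 5: find(3) -> no change; set of 3 is {1, 3, 5}
Step 6: find(7) -> no change; set of 7 is {7}
Step 7: find(1) -> no change; set of 1 is {1, 3, 5}
Step 8: find(7) -> no change; set of 7 is {7}
Step 9: union(1, 10) -> merged; set of 1 now {1, 3, 5, 10}
Step 10: union(4, 2) -> merged; set of 4 now {2, 4}
Step 11: find(10) -> no change; set of 10 is {1, 3, 5, 10}
Component of 1: {1, 3, 5, 10}

Answer: 1, 3, 5, 10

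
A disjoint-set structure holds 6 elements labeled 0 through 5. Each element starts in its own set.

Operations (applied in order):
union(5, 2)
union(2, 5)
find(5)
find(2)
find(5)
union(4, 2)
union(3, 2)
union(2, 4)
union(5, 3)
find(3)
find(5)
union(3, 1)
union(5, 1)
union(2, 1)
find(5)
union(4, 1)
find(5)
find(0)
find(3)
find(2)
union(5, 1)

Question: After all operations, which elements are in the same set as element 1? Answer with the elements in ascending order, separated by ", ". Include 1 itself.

Answer: 1, 2, 3, 4, 5

Derivation:
Step 1: union(5, 2) -> merged; set of 5 now {2, 5}
Step 2: union(2, 5) -> already same set; set of 2 now {2, 5}
Step 3: find(5) -> no change; set of 5 is {2, 5}
Step 4: find(2) -> no change; set of 2 is {2, 5}
Step 5: find(5) -> no change; set of 5 is {2, 5}
Step 6: union(4, 2) -> merged; set of 4 now {2, 4, 5}
Step 7: union(3, 2) -> merged; set of 3 now {2, 3, 4, 5}
Step 8: union(2, 4) -> already same set; set of 2 now {2, 3, 4, 5}
Step 9: union(5, 3) -> already same set; set of 5 now {2, 3, 4, 5}
Step 10: find(3) -> no change; set of 3 is {2, 3, 4, 5}
Step 11: find(5) -> no change; set of 5 is {2, 3, 4, 5}
Step 12: union(3, 1) -> merged; set of 3 now {1, 2, 3, 4, 5}
Step 13: union(5, 1) -> already same set; set of 5 now {1, 2, 3, 4, 5}
Step 14: union(2, 1) -> already same set; set of 2 now {1, 2, 3, 4, 5}
Step 15: find(5) -> no change; set of 5 is {1, 2, 3, 4, 5}
Step 16: union(4, 1) -> already same set; set of 4 now {1, 2, 3, 4, 5}
Step 17: find(5) -> no change; set of 5 is {1, 2, 3, 4, 5}
Step 18: find(0) -> no change; set of 0 is {0}
Step 19: find(3) -> no change; set of 3 is {1, 2, 3, 4, 5}
Step 20: find(2) -> no change; set of 2 is {1, 2, 3, 4, 5}
Step 21: union(5, 1) -> already same set; set of 5 now {1, 2, 3, 4, 5}
Component of 1: {1, 2, 3, 4, 5}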